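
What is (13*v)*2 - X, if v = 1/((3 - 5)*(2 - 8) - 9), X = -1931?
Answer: 5819/3 ≈ 1939.7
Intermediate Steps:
v = 1/3 (v = 1/(-2*(-6) - 9) = 1/(12 - 9) = 1/3 ≈ 0.33333)
(13*v)*2 - X = (13*(1/3))*2 - 1*(-1931) = (13/3)*2 + 1931 = 26/3 + 1931 = 5819/3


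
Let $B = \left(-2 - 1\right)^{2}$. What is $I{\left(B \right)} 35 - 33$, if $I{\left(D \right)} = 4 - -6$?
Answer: $317$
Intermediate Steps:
$B = 9$ ($B = \left(-3\right)^{2} = 9$)
$I{\left(D \right)} = 10$ ($I{\left(D \right)} = 4 + 6 = 10$)
$I{\left(B \right)} 35 - 33 = 10 \cdot 35 - 33 = 350 - 33 = 317$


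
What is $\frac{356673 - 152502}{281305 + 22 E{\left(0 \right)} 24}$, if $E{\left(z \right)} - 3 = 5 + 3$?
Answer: $\frac{204171}{287113} \approx 0.71112$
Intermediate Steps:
$E{\left(z \right)} = 11$ ($E{\left(z \right)} = 3 + \left(5 + 3\right) = 3 + 8 = 11$)
$\frac{356673 - 152502}{281305 + 22 E{\left(0 \right)} 24} = \frac{356673 - 152502}{281305 + 22 \cdot 11 \cdot 24} = \frac{204171}{281305 + 242 \cdot 24} = \frac{204171}{281305 + 5808} = \frac{204171}{287113}$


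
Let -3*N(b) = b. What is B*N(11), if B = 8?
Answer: -88/3 ≈ -29.333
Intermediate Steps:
N(b) = -b/3
B*N(11) = 8*(-⅓*11) = 8*(-11/3) = -88/3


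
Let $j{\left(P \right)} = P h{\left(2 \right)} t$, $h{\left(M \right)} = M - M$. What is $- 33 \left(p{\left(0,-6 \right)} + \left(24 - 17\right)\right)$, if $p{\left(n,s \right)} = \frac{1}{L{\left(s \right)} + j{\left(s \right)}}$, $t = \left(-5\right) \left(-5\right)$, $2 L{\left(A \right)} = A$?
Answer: $-220$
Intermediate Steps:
$h{\left(M \right)} = 0$
$L{\left(A \right)} = \frac{A}{2}$
$t = 25$
$j{\left(P \right)} = 0$ ($j{\left(P \right)} = P 0 \cdot 25 = 0 \cdot 25 = 0$)
$p{\left(n,s \right)} = \frac{2}{s}$ ($p{\left(n,s \right)} = \frac{1}{\frac{s}{2} + 0} = \frac{1}{\frac{1}{2} s} = \frac{2}{s}$)
$- 33 \left(p{\left(0,-6 \right)} + \left(24 - 17\right)\right) = - 33 \left(\frac{2}{-6} + \left(24 - 17\right)\right) = - 33 \left(2 \left(- \frac{1}{6}\right) + 7\right) = - 33 \left(- \frac{1}{3} + 7\right) = \left(-33\right) \frac{20}{3} = -220$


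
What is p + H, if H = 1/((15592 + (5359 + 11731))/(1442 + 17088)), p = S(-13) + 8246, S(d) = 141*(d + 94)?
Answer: 321387712/16341 ≈ 19668.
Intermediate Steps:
S(d) = 13254 + 141*d (S(d) = 141*(94 + d) = 13254 + 141*d)
p = 19667 (p = (13254 + 141*(-13)) + 8246 = (13254 - 1833) + 8246 = 11421 + 8246 = 19667)
H = 9265/16341 (H = 1/((15592 + 17090)/18530) = 1/(32682*(1/18530)) = 1/(16341/9265) = 9265/16341 ≈ 0.56698)
p + H = 19667 + 9265/16341 = 321387712/16341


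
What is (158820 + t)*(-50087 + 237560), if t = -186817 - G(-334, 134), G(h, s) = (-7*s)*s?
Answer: 18315174735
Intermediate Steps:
G(h, s) = -7*s²
t = -61125 (t = -186817 - (-7)*134² = -186817 - (-7)*17956 = -186817 - 1*(-125692) = -186817 + 125692 = -61125)
(158820 + t)*(-50087 + 237560) = (158820 - 61125)*(-50087 + 237560) = 97695*187473 = 18315174735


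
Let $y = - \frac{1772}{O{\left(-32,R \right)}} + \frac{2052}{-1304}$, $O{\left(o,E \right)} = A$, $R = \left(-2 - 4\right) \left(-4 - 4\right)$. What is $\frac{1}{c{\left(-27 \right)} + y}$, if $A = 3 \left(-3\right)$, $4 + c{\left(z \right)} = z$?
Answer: $\frac{2934}{482101} \approx 0.0060859$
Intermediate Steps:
$R = 48$ ($R = \left(-2 - 4\right) \left(-8\right) = \left(-6\right) \left(-8\right) = 48$)
$c{\left(z \right)} = -4 + z$
$A = -9$
$O{\left(o,E \right)} = -9$
$y = \frac{573055}{2934}$ ($y = - \frac{1772}{-9} + \frac{2052}{-1304} = \left(-1772\right) \left(- \frac{1}{9}\right) + 2052 \left(- \frac{1}{1304}\right) = \frac{1772}{9} - \frac{513}{326} = \frac{573055}{2934} \approx 195.32$)
$\frac{1}{c{\left(-27 \right)} + y} = \frac{1}{\left(-4 - 27\right) + \frac{573055}{2934}} = \frac{1}{-31 + \frac{573055}{2934}} = \frac{1}{\frac{482101}{2934}} = \frac{2934}{482101}$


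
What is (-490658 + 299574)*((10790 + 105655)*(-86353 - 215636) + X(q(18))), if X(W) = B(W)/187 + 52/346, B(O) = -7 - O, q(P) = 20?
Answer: 217382211550582899776/32351 ≈ 6.7195e+15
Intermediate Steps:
X(W) = 3651/32351 - W/187 (X(W) = (-7 - W)/187 + 52/346 = (-7 - W)*(1/187) + 52*(1/346) = (-7/187 - W/187) + 26/173 = 3651/32351 - W/187)
(-490658 + 299574)*((10790 + 105655)*(-86353 - 215636) + X(q(18))) = (-490658 + 299574)*((10790 + 105655)*(-86353 - 215636) + (3651/32351 - 1/187*20)) = -191084*(116445*(-301989) + (3651/32351 - 20/187)) = -191084*(-35165109105 + 191/32351) = -191084*(-1137626444655664/32351) = 217382211550582899776/32351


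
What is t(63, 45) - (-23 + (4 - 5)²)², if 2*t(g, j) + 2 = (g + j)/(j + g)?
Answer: -969/2 ≈ -484.50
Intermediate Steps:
t(g, j) = -½ (t(g, j) = -1 + ((g + j)/(j + g))/2 = -1 + ((g + j)/(g + j))/2 = -1 + (½)*1 = -1 + ½ = -½)
t(63, 45) - (-23 + (4 - 5)²)² = -½ - (-23 + (4 - 5)²)² = -½ - (-23 + (-1)²)² = -½ - (-23 + 1)² = -½ - 1*(-22)² = -½ - 1*484 = -½ - 484 = -969/2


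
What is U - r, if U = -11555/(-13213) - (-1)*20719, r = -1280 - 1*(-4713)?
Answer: 228411473/13213 ≈ 17287.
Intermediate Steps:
r = 3433 (r = -1280 + 4713 = 3433)
U = 273771702/13213 (U = -11555*(-1/13213) - 1*(-20719) = 11555/13213 + 20719 = 273771702/13213 ≈ 20720.)
U - r = 273771702/13213 - 1*3433 = 273771702/13213 - 3433 = 228411473/13213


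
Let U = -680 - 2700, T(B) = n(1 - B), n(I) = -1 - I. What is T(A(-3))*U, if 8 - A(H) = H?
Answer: -30420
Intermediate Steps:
A(H) = 8 - H
T(B) = -2 + B (T(B) = -1 - (1 - B) = -1 + (-1 + B) = -2 + B)
U = -3380
T(A(-3))*U = (-2 + (8 - 1*(-3)))*(-3380) = (-2 + (8 + 3))*(-3380) = (-2 + 11)*(-3380) = 9*(-3380) = -30420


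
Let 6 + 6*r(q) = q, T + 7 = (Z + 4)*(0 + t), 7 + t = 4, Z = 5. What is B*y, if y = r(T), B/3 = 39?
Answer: -780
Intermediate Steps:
t = -3 (t = -7 + 4 = -3)
B = 117 (B = 3*39 = 117)
T = -34 (T = -7 + (5 + 4)*(0 - 3) = -7 + 9*(-3) = -7 - 27 = -34)
r(q) = -1 + q/6
y = -20/3 (y = -1 + (⅙)*(-34) = -1 - 17/3 = -20/3 ≈ -6.6667)
B*y = 117*(-20/3) = -780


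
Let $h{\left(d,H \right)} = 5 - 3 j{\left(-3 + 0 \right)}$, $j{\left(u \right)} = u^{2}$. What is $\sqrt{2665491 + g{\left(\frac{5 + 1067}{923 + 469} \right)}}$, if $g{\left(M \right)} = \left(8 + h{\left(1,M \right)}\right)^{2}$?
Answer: $\sqrt{2665687} \approx 1632.7$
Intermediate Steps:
$h{\left(d,H \right)} = -22$ ($h{\left(d,H \right)} = 5 - 3 \left(-3 + 0\right)^{2} = 5 - 3 \left(-3\right)^{2} = 5 - 27 = -22$)
$g{\left(M \right)} = 196$ ($g{\left(M \right)} = \left(8 - 22\right)^{2} = \left(-14\right)^{2} = 196$)
$\sqrt{2665491 + g{\left(\frac{5 + 1067}{923 + 469} \right)}} = \sqrt{2665491 + 196} = \sqrt{2665687}$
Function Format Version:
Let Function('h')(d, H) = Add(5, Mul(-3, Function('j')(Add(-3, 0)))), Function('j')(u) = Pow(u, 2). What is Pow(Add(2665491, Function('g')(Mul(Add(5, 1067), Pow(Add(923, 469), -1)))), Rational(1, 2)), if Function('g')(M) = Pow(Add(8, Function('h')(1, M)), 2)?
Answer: Pow(2665687, Rational(1, 2)) ≈ 1632.7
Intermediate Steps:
Function('h')(d, H) = -22 (Function('h')(d, H) = Add(5, Mul(-3, Pow(Add(-3, 0), 2))) = Add(5, Mul(-3, Pow(-3, 2))) = Add(5, Mul(-3, 9)) = Add(5, -27) = -22)
Function('g')(M) = 196 (Function('g')(M) = Pow(Add(8, -22), 2) = Pow(-14, 2) = 196)
Pow(Add(2665491, Function('g')(Mul(Add(5, 1067), Pow(Add(923, 469), -1)))), Rational(1, 2)) = Pow(Add(2665491, 196), Rational(1, 2)) = Pow(2665687, Rational(1, 2))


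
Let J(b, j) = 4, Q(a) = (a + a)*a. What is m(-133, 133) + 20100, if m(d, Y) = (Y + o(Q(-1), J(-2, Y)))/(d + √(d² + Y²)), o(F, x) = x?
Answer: 2673437/133 + 137*√2/133 ≈ 20103.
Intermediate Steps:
Q(a) = 2*a² (Q(a) = (2*a)*a = 2*a²)
m(d, Y) = (4 + Y)/(d + √(Y² + d²)) (m(d, Y) = (Y + 4)/(d + √(d² + Y²)) = (4 + Y)/(d + √(Y² + d²)))
m(-133, 133) + 20100 = (4 + 133)/(-133 + √(133² + (-133)²)) + 20100 = 137/(-133 + √(17689 + 17689)) + 20100 = 137/(-133 + √35378) + 20100 = 137/(-133 + 133*√2) + 20100 = 20100 + 137/(-133 + 133*√2)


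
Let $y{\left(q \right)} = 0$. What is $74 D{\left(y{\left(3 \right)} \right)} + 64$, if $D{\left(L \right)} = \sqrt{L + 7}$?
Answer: $64 + 74 \sqrt{7} \approx 259.79$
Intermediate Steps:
$D{\left(L \right)} = \sqrt{7 + L}$
$74 D{\left(y{\left(3 \right)} \right)} + 64 = 74 \sqrt{7 + 0} + 64 = 74 \sqrt{7} + 64 = 64 + 74 \sqrt{7}$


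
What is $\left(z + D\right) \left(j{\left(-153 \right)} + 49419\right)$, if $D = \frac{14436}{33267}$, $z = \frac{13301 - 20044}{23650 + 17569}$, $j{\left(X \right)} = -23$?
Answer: $\frac{6103997138596}{457077491} \approx 13354.0$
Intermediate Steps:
$z = - \frac{6743}{41219} \approx -0.16359$
$D = \frac{4812}{11089}$ ($D = 14436 \cdot \frac{1}{33267} = \frac{4812}{11089} \approx 0.43394$)
$\left(z + D\right) \left(j{\left(-153 \right)} + 49419\right) = \left(- \frac{6743}{41219} + \frac{4812}{11089}\right) \left(-23 + 49419\right) = \frac{123572701}{457077491} \cdot 49396 = \frac{6103997138596}{457077491}$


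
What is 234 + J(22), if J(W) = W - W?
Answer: 234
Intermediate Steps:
J(W) = 0
234 + J(22) = 234 + 0 = 234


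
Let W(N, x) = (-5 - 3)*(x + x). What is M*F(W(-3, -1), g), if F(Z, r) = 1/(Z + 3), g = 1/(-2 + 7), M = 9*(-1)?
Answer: -9/19 ≈ -0.47368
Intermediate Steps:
M = -9
W(N, x) = -16*x
g = ⅕ (g = 1/5 = ⅕ ≈ 0.20000)
F(Z, r) = 1/(3 + Z)
M*F(W(-3, -1), g) = -9/(3 - 16*(-1)) = -9/(3 + 16) = -9/19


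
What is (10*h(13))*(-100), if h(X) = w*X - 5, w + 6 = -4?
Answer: 135000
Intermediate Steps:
w = -10 (w = -6 - 4 = -10)
h(X) = -5 - 10*X (h(X) = -10*X - 5 = -5 - 10*X)
(10*h(13))*(-100) = (10*(-5 - 10*13))*(-100) = (10*(-5 - 130))*(-100) = (10*(-135))*(-100) = -1350*(-100) = 135000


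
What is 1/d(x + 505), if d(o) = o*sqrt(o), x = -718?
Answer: I*sqrt(213)/45369 ≈ 0.00032168*I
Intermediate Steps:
d(o) = o**(3/2)
1/d(x + 505) = 1/((-718 + 505)**(3/2)) = 1/((-213)**(3/2)) = 1/(-213*I*sqrt(213)) = I*sqrt(213)/45369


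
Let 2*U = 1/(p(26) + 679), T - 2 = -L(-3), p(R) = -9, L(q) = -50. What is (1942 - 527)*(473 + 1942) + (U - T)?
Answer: 4579011821/1340 ≈ 3.4172e+6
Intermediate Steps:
T = 52 (T = 2 - 1*(-50) = 2 + 50 = 52)
U = 1/1340 (U = 1/(2*(-9 + 679)) = (½)/670 = (½)*(1/670) = 1/1340 ≈ 0.00074627)
(1942 - 527)*(473 + 1942) + (U - T) = (1942 - 527)*(473 + 1942) + (1/1340 - 1*52) = 1415*2415 + (1/1340 - 52) = 3417225 - 69679/1340 = 4579011821/1340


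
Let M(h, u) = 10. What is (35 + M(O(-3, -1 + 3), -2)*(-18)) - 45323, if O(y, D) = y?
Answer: -45468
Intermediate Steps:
(35 + M(O(-3, -1 + 3), -2)*(-18)) - 45323 = (35 + 10*(-18)) - 45323 = (35 - 180) - 45323 = -145 - 45323 = -45468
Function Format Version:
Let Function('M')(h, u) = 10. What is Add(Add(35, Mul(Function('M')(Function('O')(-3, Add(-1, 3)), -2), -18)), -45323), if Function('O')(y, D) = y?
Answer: -45468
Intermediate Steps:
Add(Add(35, Mul(Function('M')(Function('O')(-3, Add(-1, 3)), -2), -18)), -45323) = Add(Add(35, Mul(10, -18)), -45323) = Add(Add(35, -180), -45323) = Add(-145, -45323) = -45468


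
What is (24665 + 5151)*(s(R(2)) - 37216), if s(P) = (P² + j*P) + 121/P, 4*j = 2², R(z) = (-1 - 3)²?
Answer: -2202593641/2 ≈ -1.1013e+9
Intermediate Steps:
R(z) = 16 (R(z) = (-4)² = 16)
j = 1 (j = (¼)*2² = (¼)*4 = 1)
s(P) = P + P² + 121/P (s(P) = (P² + 1*P) + 121/P = (P² + P) + 121/P = (P + P²) + 121/P = P + P² + 121/P)
(24665 + 5151)*(s(R(2)) - 37216) = (24665 + 5151)*((16 + 16² + 121/16) - 37216) = 29816*((16 + 256 + 121*(1/16)) - 37216) = 29816*((16 + 256 + 121/16) - 37216) = 29816*(4473/16 - 37216) = 29816*(-590983/16) = -2202593641/2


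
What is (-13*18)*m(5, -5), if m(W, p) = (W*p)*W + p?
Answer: 30420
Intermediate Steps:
m(W, p) = p + p*W² (m(W, p) = p*W² + p = p + p*W²)
(-13*18)*m(5, -5) = (-13*18)*(-5*(1 + 5²)) = -(-1170)*(1 + 25) = -(-1170)*26 = -234*(-130) = 30420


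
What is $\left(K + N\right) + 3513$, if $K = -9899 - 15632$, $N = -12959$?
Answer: $-34977$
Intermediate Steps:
$K = -25531$ ($K = -9899 - 15632 = -25531$)
$\left(K + N\right) + 3513 = \left(-25531 - 12959\right) + 3513 = -38490 + 3513 = -34977$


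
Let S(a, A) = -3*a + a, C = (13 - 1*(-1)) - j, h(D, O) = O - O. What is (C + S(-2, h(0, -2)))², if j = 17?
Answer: 1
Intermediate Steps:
h(D, O) = 0
C = -3 (C = (13 - 1*(-1)) - 1*17 = (13 + 1) - 17 = 14 - 17 = -3)
S(a, A) = -2*a
(C + S(-2, h(0, -2)))² = (-3 - 2*(-2))² = (-3 + 4)² = 1² = 1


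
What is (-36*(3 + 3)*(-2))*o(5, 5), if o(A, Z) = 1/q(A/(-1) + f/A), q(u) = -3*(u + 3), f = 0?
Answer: 72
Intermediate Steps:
q(u) = -9 - 3*u (q(u) = -3*(3 + u) = -9 - 3*u)
o(A, Z) = 1/(-9 + 3*A) (o(A, Z) = 1/(-9 - 3*(A/(-1) + 0/A)) = 1/(-9 - 3*(A*(-1) + 0)) = 1/(-9 - 3*(-A + 0)) = 1/(-9 - (-3)*A) = 1/(-9 + 3*A))
(-36*(3 + 3)*(-2))*o(5, 5) = (-36*(3 + 3)*(-2))*(1/(3*(-3 + 5))) = (-216*(-2))*((⅓)/2) = (-36*(-12))*((⅓)*(½)) = 432*(⅙) = 72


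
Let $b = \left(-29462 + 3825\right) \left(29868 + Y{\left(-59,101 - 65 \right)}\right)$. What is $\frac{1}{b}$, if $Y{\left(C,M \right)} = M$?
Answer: $- \frac{1}{766648848} \approx -1.3044 \cdot 10^{-9}$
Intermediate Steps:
$b = -766648848$ ($b = \left(-29462 + 3825\right) \left(29868 + \left(101 - 65\right)\right) = - 25637 \left(29868 + \left(101 - 65\right)\right) = - 25637 \left(29868 + 36\right) = \left(-25637\right) 29904 = -766648848$)
$\frac{1}{b} = \frac{1}{-766648848} = - \frac{1}{766648848}$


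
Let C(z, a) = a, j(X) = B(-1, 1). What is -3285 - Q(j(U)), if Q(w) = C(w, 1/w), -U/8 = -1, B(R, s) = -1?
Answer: -3284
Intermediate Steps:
U = 8 (U = -8*(-1) = 8)
j(X) = -1
Q(w) = 1/w
-3285 - Q(j(U)) = -3285 - 1/(-1) = -3285 - 1*(-1) = -3285 + 1 = -3284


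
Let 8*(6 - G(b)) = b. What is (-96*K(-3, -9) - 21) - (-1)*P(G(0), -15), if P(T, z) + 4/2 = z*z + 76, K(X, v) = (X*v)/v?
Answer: 566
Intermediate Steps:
G(b) = 6 - b/8
K(X, v) = X
P(T, z) = 74 + z**2 (P(T, z) = -2 + (z*z + 76) = -2 + (z**2 + 76) = -2 + (76 + z**2) = 74 + z**2)
(-96*K(-3, -9) - 21) - (-1)*P(G(0), -15) = (-96*(-3) - 21) - (-1)*(74 + (-15)**2) = (288 - 21) - (-1)*(74 + 225) = 267 - (-1)*299 = 267 - 1*(-299) = 267 + 299 = 566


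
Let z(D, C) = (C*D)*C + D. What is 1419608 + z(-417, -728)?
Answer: -219584137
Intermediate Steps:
z(D, C) = D + D*C² (z(D, C) = D*C² + D = D + D*C²)
1419608 + z(-417, -728) = 1419608 - 417*(1 + (-728)²) = 1419608 - 417*(1 + 529984) = 1419608 - 417*529985 = 1419608 - 221003745 = -219584137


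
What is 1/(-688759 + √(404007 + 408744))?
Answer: -688759/474388147330 - √812751/474388147330 ≈ -1.4538e-6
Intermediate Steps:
1/(-688759 + √(404007 + 408744)) = 1/(-688759 + √812751)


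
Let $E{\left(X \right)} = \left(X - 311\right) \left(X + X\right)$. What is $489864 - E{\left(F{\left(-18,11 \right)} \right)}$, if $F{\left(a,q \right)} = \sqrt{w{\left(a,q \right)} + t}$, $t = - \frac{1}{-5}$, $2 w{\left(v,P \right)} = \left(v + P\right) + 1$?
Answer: $\frac{2449348}{5} + \frac{622 i \sqrt{70}}{5} \approx 4.8987 \cdot 10^{5} + 1040.8 i$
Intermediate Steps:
$w{\left(v,P \right)} = \frac{1}{2} + \frac{P}{2} + \frac{v}{2}$ ($w{\left(v,P \right)} = \frac{\left(v + P\right) + 1}{2} = \frac{\left(P + v\right) + 1}{2} = \frac{1 + P + v}{2} = \frac{1}{2} + \frac{P}{2} + \frac{v}{2}$)
$t = \frac{1}{5}$ ($t = \left(-1\right) \left(- \frac{1}{5}\right) = \frac{1}{5} \approx 0.2$)
$F{\left(a,q \right)} = \sqrt{\frac{7}{10} + \frac{a}{2} + \frac{q}{2}}$ ($F{\left(a,q \right)} = \sqrt{\left(\frac{1}{2} + \frac{q}{2} + \frac{a}{2}\right) + \frac{1}{5}} = \sqrt{\left(\frac{1}{2} + \frac{a}{2} + \frac{q}{2}\right) + \frac{1}{5}} = \sqrt{\frac{7}{10} + \frac{a}{2} + \frac{q}{2}}$)
$E{\left(X \right)} = 2 X \left(-311 + X\right)$ ($E{\left(X \right)} = \left(-311 + X\right) 2 X = 2 X \left(-311 + X\right)$)
$489864 - E{\left(F{\left(-18,11 \right)} \right)} = 489864 - 2 \frac{\sqrt{70 + 50 \left(-18\right) + 50 \cdot 11}}{10} \left(-311 + \frac{\sqrt{70 + 50 \left(-18\right) + 50 \cdot 11}}{10}\right) = 489864 - 2 \frac{\sqrt{70 - 900 + 550}}{10} \left(-311 + \frac{\sqrt{70 - 900 + 550}}{10}\right) = 489864 - 2 \frac{\sqrt{-280}}{10} \left(-311 + \frac{\sqrt{-280}}{10}\right) = 489864 - 2 \frac{2 i \sqrt{70}}{10} \left(-311 + \frac{2 i \sqrt{70}}{10}\right) = 489864 - 2 \frac{i \sqrt{70}}{5} \left(-311 + \frac{i \sqrt{70}}{5}\right) = 489864 - \frac{2 i \sqrt{70} \left(-311 + \frac{i \sqrt{70}}{5}\right)}{5}$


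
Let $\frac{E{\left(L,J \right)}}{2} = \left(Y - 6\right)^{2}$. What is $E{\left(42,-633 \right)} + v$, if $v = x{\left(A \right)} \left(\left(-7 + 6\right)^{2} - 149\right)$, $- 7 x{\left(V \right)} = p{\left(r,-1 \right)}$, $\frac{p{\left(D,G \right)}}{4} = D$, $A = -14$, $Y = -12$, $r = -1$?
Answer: $\frac{3944}{7} \approx 563.43$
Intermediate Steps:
$p{\left(D,G \right)} = 4 D$
$x{\left(V \right)} = \frac{4}{7}$ ($x{\left(V \right)} = - \frac{4 \left(-1\right)}{7} = \left(- \frac{1}{7}\right) \left(-4\right) = \frac{4}{7}$)
$v = - \frac{592}{7}$ ($v = \frac{4 \left(\left(-7 + 6\right)^{2} - 149\right)}{7} = \frac{4 \left(\left(-1\right)^{2} - 149\right)}{7} = \frac{4 \left(1 - 149\right)}{7} = \frac{4}{7} \left(-148\right) = - \frac{592}{7} \approx -84.571$)
$E{\left(L,J \right)} = 648$ ($E{\left(L,J \right)} = 2 \left(-12 - 6\right)^{2} = 2 \left(-18\right)^{2} = 2 \cdot 324 = 648$)
$E{\left(42,-633 \right)} + v = 648 - \frac{592}{7} = \frac{3944}{7}$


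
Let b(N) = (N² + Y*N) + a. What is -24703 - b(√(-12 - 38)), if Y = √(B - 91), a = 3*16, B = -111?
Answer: -24701 + 10*√101 ≈ -24601.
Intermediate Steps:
a = 48
Y = I*√202 (Y = √(-111 - 91) = √(-202) = I*√202 ≈ 14.213*I)
b(N) = 48 + N² + I*N*√202 (b(N) = (N² + (I*√202)*N) + 48 = (N² + I*N*√202) + 48 = 48 + N² + I*N*√202)
-24703 - b(√(-12 - 38)) = -24703 - (48 + (√(-12 - 38))² + I*√(-12 - 38)*√202) = -24703 - (48 + (√(-50))² + I*√(-50)*√202) = -24703 - (48 + (5*I*√2)² + I*(5*I*√2)*√202) = -24703 - (48 - 50 - 10*√101) = -24703 - (-2 - 10*√101) = -24703 + (2 + 10*√101) = -24701 + 10*√101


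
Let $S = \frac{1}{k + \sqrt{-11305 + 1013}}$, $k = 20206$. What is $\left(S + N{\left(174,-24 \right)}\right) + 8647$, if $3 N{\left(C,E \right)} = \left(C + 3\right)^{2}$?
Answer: $\frac{3897154098863}{204146364} - \frac{i \sqrt{2573}}{204146364} \approx 19090.0 - 2.4847 \cdot 10^{-7} i$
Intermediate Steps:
$N{\left(C,E \right)} = \frac{\left(3 + C\right)^{2}}{3}$ ($N{\left(C,E \right)} = \frac{\left(C + 3\right)^{2}}{3} = \frac{\left(3 + C\right)^{2}}{3}$)
$S = \frac{1}{20206 + 2 i \sqrt{2573}}$ ($S = \frac{1}{20206 + \sqrt{-11305 + 1013}} = \frac{1}{20206 + \sqrt{-10292}} = \frac{1}{20206 + 2 i \sqrt{2573}} \approx 4.9489 \cdot 10^{-5} - 2.485 \cdot 10^{-7} i$)
$\left(S + N{\left(174,-24 \right)}\right) + 8647 = \left(\left(\frac{10103}{204146364} - \frac{i \sqrt{2573}}{204146364}\right) + \frac{\left(3 + 174\right)^{2}}{3}\right) + 8647 = \left(\left(\frac{10103}{204146364} - \frac{i \sqrt{2573}}{204146364}\right) + \frac{177^{2}}{3}\right) + 8647 = \left(\left(\frac{10103}{204146364} - \frac{i \sqrt{2573}}{204146364}\right) + \frac{1}{3} \cdot 31329\right) + 8647 = \left(\left(\frac{10103}{204146364} - \frac{i \sqrt{2573}}{204146364}\right) + 10443\right) + 8647 = \left(\frac{2131900489355}{204146364} - \frac{i \sqrt{2573}}{204146364}\right) + 8647 = \frac{3897154098863}{204146364} - \frac{i \sqrt{2573}}{204146364}$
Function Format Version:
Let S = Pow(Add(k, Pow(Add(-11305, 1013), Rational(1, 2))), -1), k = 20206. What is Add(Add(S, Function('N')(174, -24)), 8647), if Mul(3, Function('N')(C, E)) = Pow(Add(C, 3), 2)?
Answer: Add(Rational(3897154098863, 204146364), Mul(Rational(-1, 204146364), I, Pow(2573, Rational(1, 2)))) ≈ Add(19090., Mul(-2.4847e-7, I))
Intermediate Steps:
Function('N')(C, E) = Mul(Rational(1, 3), Pow(Add(3, C), 2)) (Function('N')(C, E) = Mul(Rational(1, 3), Pow(Add(C, 3), 2)) = Mul(Rational(1, 3), Pow(Add(3, C), 2)))
S = Pow(Add(20206, Mul(2, I, Pow(2573, Rational(1, 2)))), -1) (S = Pow(Add(20206, Pow(Add(-11305, 1013), Rational(1, 2))), -1) = Pow(Add(20206, Pow(-10292, Rational(1, 2))), -1) = Pow(Add(20206, Mul(2, I, Pow(2573, Rational(1, 2)))), -1) ≈ Add(4.9489e-5, Mul(-2.485e-7, I)))
Add(Add(S, Function('N')(174, -24)), 8647) = Add(Add(Add(Rational(10103, 204146364), Mul(Rational(-1, 204146364), I, Pow(2573, Rational(1, 2)))), Mul(Rational(1, 3), Pow(Add(3, 174), 2))), 8647) = Add(Add(Add(Rational(10103, 204146364), Mul(Rational(-1, 204146364), I, Pow(2573, Rational(1, 2)))), Mul(Rational(1, 3), Pow(177, 2))), 8647) = Add(Add(Add(Rational(10103, 204146364), Mul(Rational(-1, 204146364), I, Pow(2573, Rational(1, 2)))), Mul(Rational(1, 3), 31329)), 8647) = Add(Add(Add(Rational(10103, 204146364), Mul(Rational(-1, 204146364), I, Pow(2573, Rational(1, 2)))), 10443), 8647) = Add(Add(Rational(2131900489355, 204146364), Mul(Rational(-1, 204146364), I, Pow(2573, Rational(1, 2)))), 8647) = Add(Rational(3897154098863, 204146364), Mul(Rational(-1, 204146364), I, Pow(2573, Rational(1, 2))))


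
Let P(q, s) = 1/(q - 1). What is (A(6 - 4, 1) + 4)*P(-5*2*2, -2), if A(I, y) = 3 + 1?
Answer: -8/21 ≈ -0.38095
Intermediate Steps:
A(I, y) = 4
P(q, s) = 1/(-1 + q)
(A(6 - 4, 1) + 4)*P(-5*2*2, -2) = (4 + 4)/(-1 - 5*2*2) = 8/(-1 - 10*2) = 8/(-1 - 20) = 8/(-21) = 8*(-1/21) = -8/21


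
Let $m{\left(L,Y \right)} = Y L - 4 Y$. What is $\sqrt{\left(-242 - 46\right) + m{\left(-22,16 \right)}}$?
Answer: $8 i \sqrt{11} \approx 26.533 i$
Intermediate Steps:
$m{\left(L,Y \right)} = - 4 Y + L Y$ ($m{\left(L,Y \right)} = L Y - 4 Y = - 4 Y + L Y$)
$\sqrt{\left(-242 - 46\right) + m{\left(-22,16 \right)}} = \sqrt{\left(-242 - 46\right) + 16 \left(-4 - 22\right)} = \sqrt{\left(-242 - 46\right) + 16 \left(-26\right)} = \sqrt{-288 - 416} = \sqrt{-704} = 8 i \sqrt{11}$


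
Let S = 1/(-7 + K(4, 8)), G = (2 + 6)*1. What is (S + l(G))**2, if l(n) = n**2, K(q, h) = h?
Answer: 4225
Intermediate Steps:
G = 8 (G = 8*1 = 8)
S = 1 (S = 1/(-7 + 8) = 1/1 = 1)
(S + l(G))**2 = (1 + 8**2)**2 = (1 + 64)**2 = 65**2 = 4225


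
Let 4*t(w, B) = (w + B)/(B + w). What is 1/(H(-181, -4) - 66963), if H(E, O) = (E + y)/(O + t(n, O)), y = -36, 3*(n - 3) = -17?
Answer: -15/1003577 ≈ -1.4947e-5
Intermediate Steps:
n = -8/3 (n = 3 + (⅓)*(-17) = 3 - 17/3 = -8/3 ≈ -2.6667)
t(w, B) = ¼ (t(w, B) = ((w + B)/(B + w))/4 = ((B + w)/(B + w))/4 = (¼)*1 = ¼)
H(E, O) = (-36 + E)/(¼ + O) (H(E, O) = (E - 36)/(O + ¼) = (-36 + E)/(¼ + O))
1/(H(-181, -4) - 66963) = 1/(4*(-36 - 181)/(1 + 4*(-4)) - 66963) = 1/(4*(-217)/(1 - 16) - 66963) = 1/(4*(-217)/(-15) - 66963) = 1/(4*(-1/15)*(-217) - 66963) = 1/(868/15 - 66963) = 1/(-1003577/15) = -15/1003577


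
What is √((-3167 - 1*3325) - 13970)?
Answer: I*√20462 ≈ 143.05*I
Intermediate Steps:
√((-3167 - 1*3325) - 13970) = √((-3167 - 3325) - 13970) = √(-6492 - 13970) = √(-20462) = I*√20462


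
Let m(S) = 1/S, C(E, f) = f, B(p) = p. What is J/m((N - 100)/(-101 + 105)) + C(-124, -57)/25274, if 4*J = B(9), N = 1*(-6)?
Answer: -6028077/101096 ≈ -59.627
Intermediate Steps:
N = -6
J = 9/4 (J = (¼)*9 = 9/4 ≈ 2.2500)
J/m((N - 100)/(-101 + 105)) + C(-124, -57)/25274 = 9/(4*(1/((-6 - 100)/(-101 + 105)))) - 57/25274 = 9/(4*(1/(-106/4))) - 57*1/25274 = 9/(4*(1/(-106*¼))) - 57/25274 = 9/(4*(1/(-53/2))) - 57/25274 = 9/(4*(-2/53)) - 57/25274 = (9/4)*(-53/2) - 57/25274 = -477/8 - 57/25274 = -6028077/101096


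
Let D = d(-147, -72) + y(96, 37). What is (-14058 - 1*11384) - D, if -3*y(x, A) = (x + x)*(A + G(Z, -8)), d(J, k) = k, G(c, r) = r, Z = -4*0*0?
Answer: -23514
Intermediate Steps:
Z = 0 (Z = 0*0 = 0)
y(x, A) = -2*x*(-8 + A)/3 (y(x, A) = -(x + x)*(A - 8)/3 = -2*x*(-8 + A)/3)
D = -1928 (D = -72 + (⅔)*96*(8 - 1*37) = -72 + (⅔)*96*(8 - 37) = -72 + (⅔)*96*(-29) = -72 - 1856 = -1928)
(-14058 - 1*11384) - D = (-14058 - 1*11384) - 1*(-1928) = (-14058 - 11384) + 1928 = -25442 + 1928 = -23514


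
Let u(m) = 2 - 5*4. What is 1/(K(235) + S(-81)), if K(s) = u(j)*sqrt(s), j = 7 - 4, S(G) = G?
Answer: 1/859 - 2*sqrt(235)/7731 ≈ -0.0028016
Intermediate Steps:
j = 3
u(m) = -18 (u(m) = 2 - 20 = -18)
K(s) = -18*sqrt(s)
1/(K(235) + S(-81)) = 1/(-18*sqrt(235) - 81) = 1/(-81 - 18*sqrt(235))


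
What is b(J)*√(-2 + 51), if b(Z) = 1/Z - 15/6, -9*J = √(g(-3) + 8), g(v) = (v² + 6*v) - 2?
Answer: -35/2 + 21*I*√3 ≈ -17.5 + 36.373*I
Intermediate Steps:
g(v) = -2 + v² + 6*v
J = -I*√3/9 (J = -√((-2 + (-3)² + 6*(-3)) + 8)/9 = -√((-2 + 9 - 18) + 8)/9 = -√(-11 + 8)/9 = -I*√3/9 ≈ -0.19245*I)
b(Z) = -5/2 + 1/Z (b(Z) = 1/Z - 15*⅙ = 1/Z - 5/2 = -5/2 + 1/Z)
b(J)*√(-2 + 51) = (-5/2 + 1/(-I*√3/9))*√(-2 + 51) = (-5/2 + 3*I*√3)*√49 = (-5/2 + 3*I*√3)*7 = -35/2 + 21*I*√3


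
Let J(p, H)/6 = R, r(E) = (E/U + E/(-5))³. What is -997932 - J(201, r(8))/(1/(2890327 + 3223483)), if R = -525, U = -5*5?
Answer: 19257503568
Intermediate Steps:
U = -25
r(E) = -216*E³/15625 (r(E) = (E/(-25) + E/(-5))³ = (E*(-1/25) + E*(-⅕))³ = (-E/25 - E/5)³ = (-6*E/25)³ = -216*E³/15625)
J(p, H) = -3150 (J(p, H) = 6*(-525) = -3150)
-997932 - J(201, r(8))/(1/(2890327 + 3223483)) = -997932 - (-3150)/(1/(2890327 + 3223483)) = -997932 - (-3150)/(1/6113810) = -997932 - (-3150)/1/6113810 = -997932 - (-3150)*6113810 = -997932 - 1*(-19258501500) = -997932 + 19258501500 = 19257503568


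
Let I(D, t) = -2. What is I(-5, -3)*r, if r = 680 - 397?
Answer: -566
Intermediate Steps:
r = 283
I(-5, -3)*r = -2*283 = -566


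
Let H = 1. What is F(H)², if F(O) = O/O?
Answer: 1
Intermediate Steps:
F(O) = 1
F(H)² = 1² = 1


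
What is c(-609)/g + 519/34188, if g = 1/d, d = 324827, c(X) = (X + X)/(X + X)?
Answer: 3701728665/11396 ≈ 3.2483e+5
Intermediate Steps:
c(X) = 1 (c(X) = (2*X)/((2*X)) = (2*X)*(1/(2*X)) = 1)
g = 1/324827 ≈ 3.0786e-6
c(-609)/g + 519/34188 = 1/(1/324827) + 519/34188 = 1*324827 + 519*(1/34188) = 324827 + 173/11396 = 3701728665/11396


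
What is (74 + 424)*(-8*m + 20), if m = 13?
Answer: -41832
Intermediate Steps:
(74 + 424)*(-8*m + 20) = (74 + 424)*(-8*13 + 20) = 498*(-104 + 20) = 498*(-84) = -41832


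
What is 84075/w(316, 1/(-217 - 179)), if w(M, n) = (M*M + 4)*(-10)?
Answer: -3363/39944 ≈ -0.084193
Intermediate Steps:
w(M, n) = -40 - 10*M**2 (w(M, n) = (M**2 + 4)*(-10) = (4 + M**2)*(-10) = -40 - 10*M**2)
84075/w(316, 1/(-217 - 179)) = 84075/(-40 - 10*316**2) = 84075/(-40 - 10*99856) = 84075/(-40 - 998560) = 84075/(-998600) = 84075*(-1/998600) = -3363/39944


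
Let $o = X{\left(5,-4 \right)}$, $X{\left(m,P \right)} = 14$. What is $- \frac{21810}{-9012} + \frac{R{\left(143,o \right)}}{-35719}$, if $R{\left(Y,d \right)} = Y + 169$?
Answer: $\frac{129369941}{53649938} \approx 2.4114$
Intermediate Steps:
$o = 14$
$R{\left(Y,d \right)} = 169 + Y$
$- \frac{21810}{-9012} + \frac{R{\left(143,o \right)}}{-35719} = - \frac{21810}{-9012} + \frac{169 + 143}{-35719} = \left(-21810\right) \left(- \frac{1}{9012}\right) + 312 \left(- \frac{1}{35719}\right) = \frac{3635}{1502} - \frac{312}{35719} = \frac{129369941}{53649938}$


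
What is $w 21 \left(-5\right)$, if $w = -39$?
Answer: $4095$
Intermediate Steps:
$w 21 \left(-5\right) = \left(-39\right) 21 \left(-5\right) = \left(-819\right) \left(-5\right) = 4095$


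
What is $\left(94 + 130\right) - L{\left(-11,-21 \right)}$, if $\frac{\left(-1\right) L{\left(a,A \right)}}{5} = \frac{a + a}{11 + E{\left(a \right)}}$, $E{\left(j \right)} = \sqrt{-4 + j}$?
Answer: $\frac{14627}{68} + \frac{55 i \sqrt{15}}{68} \approx 215.1 + 3.1326 i$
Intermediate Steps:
$L{\left(a,A \right)} = - \frac{10 a}{11 + \sqrt{-4 + a}}$ ($L{\left(a,A \right)} = - 5 \frac{a + a}{11 + \sqrt{-4 + a}} = - 5 \frac{2 a}{11 + \sqrt{-4 + a}} = - \frac{10 a}{11 + \sqrt{-4 + a}}$)
$\left(94 + 130\right) - L{\left(-11,-21 \right)} = \left(94 + 130\right) - \left(-10\right) \left(-11\right) \frac{1}{11 + \sqrt{-4 - 11}} = 224 - \left(-10\right) \left(-11\right) \frac{1}{11 + \sqrt{-15}} = 224 - \left(-10\right) \left(-11\right) \frac{1}{11 + i \sqrt{15}} = 224 - \frac{110}{11 + i \sqrt{15}}$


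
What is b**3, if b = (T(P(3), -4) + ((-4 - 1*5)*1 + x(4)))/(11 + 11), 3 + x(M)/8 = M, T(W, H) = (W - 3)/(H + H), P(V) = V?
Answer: -1/10648 ≈ -9.3914e-5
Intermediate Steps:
T(W, H) = (-3 + W)/(2*H) (T(W, H) = (-3 + W)/((2*H)) = (-3 + W)*(1/(2*H)) = (-3 + W)/(2*H))
x(M) = -24 + 8*M
b = -1/22 (b = ((1/2)*(-3 + 3)/(-4) + ((-4 - 1*5)*1 + (-24 + 8*4)))/(11 + 11) = ((1/2)*(-1/4)*0 + ((-4 - 5)*1 + (-24 + 32)))/22 = (0 + (-9*1 + 8))*(1/22) = (0 + (-9 + 8))*(1/22) = (0 - 1)*(1/22) = -1*1/22 = -1/22 ≈ -0.045455)
b**3 = (-1/22)**3 = -1/10648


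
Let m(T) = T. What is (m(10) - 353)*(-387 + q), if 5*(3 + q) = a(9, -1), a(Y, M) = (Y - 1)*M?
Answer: 671594/5 ≈ 1.3432e+5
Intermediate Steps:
a(Y, M) = M*(-1 + Y) (a(Y, M) = (-1 + Y)*M = M*(-1 + Y))
q = -23/5 (q = -3 + (-(-1 + 9))/5 = -3 + (-1*8)/5 = -3 + (⅕)*(-8) = -3 - 8/5 = -23/5 ≈ -4.6000)
(m(10) - 353)*(-387 + q) = (10 - 353)*(-387 - 23/5) = -343*(-1958/5) = 671594/5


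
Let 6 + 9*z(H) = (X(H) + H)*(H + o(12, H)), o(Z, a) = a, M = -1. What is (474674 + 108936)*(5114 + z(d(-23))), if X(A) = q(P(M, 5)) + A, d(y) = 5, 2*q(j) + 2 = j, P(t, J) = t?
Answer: 26907339050/9 ≈ 2.9897e+9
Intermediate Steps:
q(j) = -1 + j/2
X(A) = -3/2 + A (X(A) = (-1 + (½)*(-1)) + A = (-1 - ½) + A = -3/2 + A)
z(H) = -⅔ + 2*H*(-3/2 + 2*H)/9 (z(H) = -⅔ + (((-3/2 + H) + H)*(H + H))/9 = -⅔ + ((-3/2 + 2*H)*(2*H))/9 = -⅔ + (2*H*(-3/2 + 2*H))/9 = -⅔ + 2*H*(-3/2 + 2*H)/9)
(474674 + 108936)*(5114 + z(d(-23))) = (474674 + 108936)*(5114 + (-⅔ - ⅓*5 + (4/9)*5²)) = 583610*(5114 + (-⅔ - 5/3 + (4/9)*25)) = 583610*(5114 + (-⅔ - 5/3 + 100/9)) = 583610*(5114 + 79/9) = 583610*(46105/9) = 26907339050/9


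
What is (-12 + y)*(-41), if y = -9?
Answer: 861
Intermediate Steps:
(-12 + y)*(-41) = (-12 - 9)*(-41) = -21*(-41) = 861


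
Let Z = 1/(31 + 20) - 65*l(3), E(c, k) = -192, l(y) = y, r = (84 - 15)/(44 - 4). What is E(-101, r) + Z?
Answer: -19736/51 ≈ -386.98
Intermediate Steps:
r = 69/40 ≈ 1.7250
Z = -9944/51 (Z = 1/(31 + 20) - 65*3 = 1/51 - 195 = -9944/51 ≈ -194.98)
E(-101, r) + Z = -192 - 9944/51 = -19736/51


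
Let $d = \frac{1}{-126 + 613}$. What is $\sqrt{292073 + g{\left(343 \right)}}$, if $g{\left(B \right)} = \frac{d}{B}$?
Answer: $\frac{\sqrt{166318857873546}}{23863} \approx 540.44$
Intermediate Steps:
$d = \frac{1}{487} \approx 0.0020534$
$g{\left(B \right)} = \frac{1}{487 B}$
$\sqrt{292073 + g{\left(343 \right)}} = \sqrt{292073 + \frac{1}{487 \cdot 343}} = \sqrt{292073 + \frac{1}{487} \cdot \frac{1}{343}} = \sqrt{292073 + \frac{1}{167041}} = \sqrt{\frac{48788165994}{167041}} = \frac{\sqrt{166318857873546}}{23863}$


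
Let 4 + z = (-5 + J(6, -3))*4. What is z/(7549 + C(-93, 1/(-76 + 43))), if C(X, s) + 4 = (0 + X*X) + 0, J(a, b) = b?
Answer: -6/2699 ≈ -0.0022230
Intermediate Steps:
C(X, s) = -4 + X² (C(X, s) = -4 + ((0 + X*X) + 0) = -4 + ((0 + X²) + 0) = -4 + (X² + 0) = -4 + X²)
z = -36 (z = -4 + (-5 - 3)*4 = -4 - 8*4 = -4 - 32 = -36)
z/(7549 + C(-93, 1/(-76 + 43))) = -36/(7549 + (-4 + (-93)²)) = -36/(7549 + (-4 + 8649)) = -36/(7549 + 8645) = -36/16194 = -36*1/16194 = -6/2699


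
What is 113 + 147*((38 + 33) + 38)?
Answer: 16136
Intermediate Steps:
113 + 147*((38 + 33) + 38) = 113 + 147*(71 + 38) = 113 + 147*109 = 113 + 16023 = 16136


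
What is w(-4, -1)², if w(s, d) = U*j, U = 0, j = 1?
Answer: 0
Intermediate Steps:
w(s, d) = 0 (w(s, d) = 0*1 = 0)
w(-4, -1)² = 0² = 0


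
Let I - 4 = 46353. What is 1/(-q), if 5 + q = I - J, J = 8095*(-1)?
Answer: -1/54447 ≈ -1.8366e-5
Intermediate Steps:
I = 46357 (I = 4 + 46353 = 46357)
J = -8095
q = 54447 (q = -5 + (46357 - 1*(-8095)) = -5 + (46357 + 8095) = -5 + 54452 = 54447)
1/(-q) = 1/(-1*54447) = 1/(-54447) = -1/54447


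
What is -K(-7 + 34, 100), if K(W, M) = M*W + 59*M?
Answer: -8600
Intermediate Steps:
K(W, M) = 59*M + M*W
-K(-7 + 34, 100) = -100*(59 + (-7 + 34)) = -100*(59 + 27) = -100*86 = -1*8600 = -8600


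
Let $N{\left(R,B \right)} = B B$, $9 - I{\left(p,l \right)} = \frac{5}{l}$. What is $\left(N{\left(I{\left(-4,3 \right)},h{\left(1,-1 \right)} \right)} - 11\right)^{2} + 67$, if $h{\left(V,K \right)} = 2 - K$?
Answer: $71$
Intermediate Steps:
$I{\left(p,l \right)} = 9 - \frac{5}{l}$
$N{\left(R,B \right)} = B^{2}$
$\left(N{\left(I{\left(-4,3 \right)},h{\left(1,-1 \right)} \right)} - 11\right)^{2} + 67 = \left(\left(2 - -1\right)^{2} - 11\right)^{2} + 67 = \left(\left(2 + 1\right)^{2} - 11\right)^{2} + 67 = \left(3^{2} - 11\right)^{2} + 67 = \left(9 - 11\right)^{2} + 67 = \left(-2\right)^{2} + 67 = 4 + 67 = 71$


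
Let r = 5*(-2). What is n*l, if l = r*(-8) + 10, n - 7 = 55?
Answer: 5580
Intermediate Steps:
r = -10
n = 62 (n = 7 + 55 = 62)
l = 90 (l = -10*(-8) + 10 = 80 + 10 = 90)
n*l = 62*90 = 5580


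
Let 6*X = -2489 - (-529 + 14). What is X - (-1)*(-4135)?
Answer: -4464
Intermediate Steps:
X = -329 (X = (-2489 - (-529 + 14))/6 = (-2489 - 1*(-515))/6 = (-2489 + 515)/6 = (⅙)*(-1974) = -329)
X - (-1)*(-4135) = -329 - (-1)*(-4135) = -329 - 1*4135 = -329 - 4135 = -4464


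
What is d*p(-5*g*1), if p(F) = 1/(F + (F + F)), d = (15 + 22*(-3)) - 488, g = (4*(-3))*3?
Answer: -539/540 ≈ -0.99815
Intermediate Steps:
g = -36 (g = -12*3 = -36)
d = -539 (d = (15 - 66) - 488 = -51 - 488 = -539)
p(F) = 1/(3*F) (p(F) = 1/(F + 2*F) = 1/(3*F))
d*p(-5*g*1) = -539/(3*(-5*(-36)*1)) = -539/(3*(180*1)) = -539/(3*180) = -539*1/540 = -539/540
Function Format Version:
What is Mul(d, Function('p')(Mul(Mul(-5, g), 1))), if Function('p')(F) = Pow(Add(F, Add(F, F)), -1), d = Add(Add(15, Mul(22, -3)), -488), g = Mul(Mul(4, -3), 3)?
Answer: Rational(-539, 540) ≈ -0.99815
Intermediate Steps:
g = -36 (g = Mul(-12, 3) = -36)
d = -539 (d = Add(Add(15, -66), -488) = Add(-51, -488) = -539)
Function('p')(F) = Mul(Rational(1, 3), Pow(F, -1)) (Function('p')(F) = Pow(Add(F, Mul(2, F)), -1) = Pow(Mul(3, F), -1) = Mul(Rational(1, 3), Pow(F, -1)))
Mul(d, Function('p')(Mul(Mul(-5, g), 1))) = Mul(-539, Mul(Rational(1, 3), Pow(Mul(Mul(-5, -36), 1), -1))) = Mul(-539, Mul(Rational(1, 3), Pow(Mul(180, 1), -1))) = Mul(-539, Mul(Rational(1, 3), Pow(180, -1))) = Mul(-539, Mul(Rational(1, 3), Rational(1, 180))) = Mul(-539, Rational(1, 540)) = Rational(-539, 540)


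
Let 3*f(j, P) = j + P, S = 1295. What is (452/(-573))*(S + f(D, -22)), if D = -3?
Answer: -1744720/1719 ≈ -1015.0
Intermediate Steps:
f(j, P) = P/3 + j/3 (f(j, P) = (j + P)/3 = (P + j)/3 = P/3 + j/3)
(452/(-573))*(S + f(D, -22)) = (452/(-573))*(1295 + ((1/3)*(-22) + (1/3)*(-3))) = (452*(-1/573))*(1295 + (-22/3 - 1)) = -452*(1295 - 25/3)/573 = -452/573*3860/3 = -1744720/1719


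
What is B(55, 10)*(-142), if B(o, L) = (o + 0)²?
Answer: -429550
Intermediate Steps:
B(o, L) = o²
B(55, 10)*(-142) = 55²*(-142) = 3025*(-142) = -429550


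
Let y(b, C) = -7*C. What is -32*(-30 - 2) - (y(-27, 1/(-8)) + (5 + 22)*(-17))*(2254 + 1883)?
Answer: 15170297/8 ≈ 1.8963e+6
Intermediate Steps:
-32*(-30 - 2) - (y(-27, 1/(-8)) + (5 + 22)*(-17))*(2254 + 1883) = -32*(-30 - 2) - (-7/(-8) + (5 + 22)*(-17))*(2254 + 1883) = -32*(-32) - (-7*(-⅛) + 27*(-17))*4137 = 1024 - (7/8 - 459)*4137 = 1024 - (-3665)*4137/8 = 1024 - 1*(-15162105/8) = 1024 + 15162105/8 = 15170297/8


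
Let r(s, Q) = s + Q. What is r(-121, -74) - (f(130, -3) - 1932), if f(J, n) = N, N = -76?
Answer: 1813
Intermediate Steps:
f(J, n) = -76
r(s, Q) = Q + s
r(-121, -74) - (f(130, -3) - 1932) = (-74 - 121) - (-76 - 1932) = -195 - 1*(-2008) = -195 + 2008 = 1813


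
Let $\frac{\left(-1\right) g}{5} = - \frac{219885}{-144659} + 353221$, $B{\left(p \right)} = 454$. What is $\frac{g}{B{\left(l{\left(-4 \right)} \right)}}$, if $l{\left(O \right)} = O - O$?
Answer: $- \frac{127742041310}{32837593} \approx -3890.1$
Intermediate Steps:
$l{\left(O \right)} = 0$
$g = - \frac{255484082620}{144659}$ ($g = - 5 \left(- \frac{219885}{-144659} + 353221\right) = - 5 \left(\left(-219885\right) \left(- \frac{1}{144659}\right) + 353221\right) = - 5 \left(\frac{219885}{144659} + 353221\right) = \left(-5\right) \frac{51096816524}{144659} = - \frac{255484082620}{144659} \approx -1.7661 \cdot 10^{6}$)
$\frac{g}{B{\left(l{\left(-4 \right)} \right)}} = - \frac{255484082620}{144659 \cdot 454} = \left(- \frac{255484082620}{144659}\right) \frac{1}{454} = - \frac{127742041310}{32837593}$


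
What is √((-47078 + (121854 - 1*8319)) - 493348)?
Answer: I*√426891 ≈ 653.37*I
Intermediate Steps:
√((-47078 + (121854 - 1*8319)) - 493348) = √((-47078 + (121854 - 8319)) - 493348) = √((-47078 + 113535) - 493348) = √(66457 - 493348) = √(-426891) = I*√426891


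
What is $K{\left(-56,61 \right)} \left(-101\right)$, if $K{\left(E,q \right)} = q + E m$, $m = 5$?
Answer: $22119$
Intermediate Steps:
$K{\left(E,q \right)} = q + 5 E$ ($K{\left(E,q \right)} = q + E 5 = q + 5 E$)
$K{\left(-56,61 \right)} \left(-101\right) = \left(61 + 5 \left(-56\right)\right) \left(-101\right) = \left(61 - 280\right) \left(-101\right) = \left(-219\right) \left(-101\right) = 22119$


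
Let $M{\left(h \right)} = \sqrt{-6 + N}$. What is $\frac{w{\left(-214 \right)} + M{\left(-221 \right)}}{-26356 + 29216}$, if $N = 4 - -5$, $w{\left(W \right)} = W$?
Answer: $- \frac{107}{1430} + \frac{\sqrt{3}}{2860} \approx -0.07422$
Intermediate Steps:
$N = 9$ ($N = 4 + 5 = 9$)
$M{\left(h \right)} = \sqrt{3}$ ($M{\left(h \right)} = \sqrt{-6 + 9} = \sqrt{3}$)
$\frac{w{\left(-214 \right)} + M{\left(-221 \right)}}{-26356 + 29216} = \frac{-214 + \sqrt{3}}{-26356 + 29216} = \frac{-214 + \sqrt{3}}{2860} = \left(-214 + \sqrt{3}\right) \frac{1}{2860} = - \frac{107}{1430} + \frac{\sqrt{3}}{2860}$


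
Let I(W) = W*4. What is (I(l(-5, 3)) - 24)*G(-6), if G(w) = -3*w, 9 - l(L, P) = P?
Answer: 0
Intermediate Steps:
l(L, P) = 9 - P
I(W) = 4*W
(I(l(-5, 3)) - 24)*G(-6) = (4*(9 - 1*3) - 24)*(-3*(-6)) = (4*(9 - 3) - 24)*18 = (4*6 - 24)*18 = (24 - 24)*18 = 0*18 = 0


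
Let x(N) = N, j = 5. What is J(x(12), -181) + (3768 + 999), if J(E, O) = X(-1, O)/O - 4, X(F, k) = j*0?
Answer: 4763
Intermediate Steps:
X(F, k) = 0 (X(F, k) = 5*0 = 0)
J(E, O) = -4 (J(E, O) = 0/O - 4 = 0 - 4 = -4)
J(x(12), -181) + (3768 + 999) = -4 + (3768 + 999) = -4 + 4767 = 4763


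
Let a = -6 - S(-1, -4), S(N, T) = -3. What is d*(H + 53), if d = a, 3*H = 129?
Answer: -288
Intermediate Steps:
H = 43 (H = (1/3)*129 = 43)
a = -3 (a = -6 - 1*(-3) = -6 + 3 = -3)
d = -3
d*(H + 53) = -3*(43 + 53) = -3*96 = -288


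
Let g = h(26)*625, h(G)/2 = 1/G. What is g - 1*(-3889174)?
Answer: 50559887/13 ≈ 3.8892e+6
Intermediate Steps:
h(G) = 2/G
g = 625/13 (g = (2/26)*625 = (2*(1/26))*625 = (1/13)*625 = 625/13 ≈ 48.077)
g - 1*(-3889174) = 625/13 - 1*(-3889174) = 625/13 + 3889174 = 50559887/13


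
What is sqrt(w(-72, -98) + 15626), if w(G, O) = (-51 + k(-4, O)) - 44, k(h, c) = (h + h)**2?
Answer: sqrt(15595) ≈ 124.88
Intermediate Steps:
k(h, c) = 4*h**2 (k(h, c) = (2*h)**2 = 4*h**2)
w(G, O) = -31 (w(G, O) = (-51 + 4*(-4)**2) - 44 = (-51 + 4*16) - 44 = (-51 + 64) - 44 = 13 - 44 = -31)
sqrt(w(-72, -98) + 15626) = sqrt(-31 + 15626) = sqrt(15595)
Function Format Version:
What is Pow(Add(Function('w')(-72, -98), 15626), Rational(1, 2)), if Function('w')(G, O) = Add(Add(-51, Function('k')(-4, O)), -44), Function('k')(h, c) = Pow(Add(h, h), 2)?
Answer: Pow(15595, Rational(1, 2)) ≈ 124.88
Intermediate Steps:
Function('k')(h, c) = Mul(4, Pow(h, 2)) (Function('k')(h, c) = Pow(Mul(2, h), 2) = Mul(4, Pow(h, 2)))
Function('w')(G, O) = -31 (Function('w')(G, O) = Add(Add(-51, Mul(4, Pow(-4, 2))), -44) = Add(Add(-51, Mul(4, 16)), -44) = Add(Add(-51, 64), -44) = Add(13, -44) = -31)
Pow(Add(Function('w')(-72, -98), 15626), Rational(1, 2)) = Pow(Add(-31, 15626), Rational(1, 2)) = Pow(15595, Rational(1, 2))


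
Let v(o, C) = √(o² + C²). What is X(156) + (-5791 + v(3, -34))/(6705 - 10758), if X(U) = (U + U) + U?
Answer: 1902595/4053 - √1165/4053 ≈ 469.42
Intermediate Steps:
v(o, C) = √(C² + o²)
X(U) = 3*U (X(U) = 2*U + U = 3*U)
X(156) + (-5791 + v(3, -34))/(6705 - 10758) = 3*156 + (-5791 + √((-34)² + 3²))/(6705 - 10758) = 468 + (-5791 + √(1156 + 9))/(-4053) = 468 + (-5791 + √1165)*(-1/4053) = 468 + (5791/4053 - √1165/4053) = 1902595/4053 - √1165/4053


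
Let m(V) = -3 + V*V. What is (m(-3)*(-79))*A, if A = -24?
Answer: 11376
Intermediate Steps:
m(V) = -3 + V²
(m(-3)*(-79))*A = ((-3 + (-3)²)*(-79))*(-24) = ((-3 + 9)*(-79))*(-24) = (6*(-79))*(-24) = -474*(-24) = 11376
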